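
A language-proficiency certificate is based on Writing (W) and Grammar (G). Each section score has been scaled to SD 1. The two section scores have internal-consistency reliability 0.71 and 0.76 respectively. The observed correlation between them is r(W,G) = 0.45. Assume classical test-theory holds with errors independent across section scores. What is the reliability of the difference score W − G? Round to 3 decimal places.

0.518

Var(W−G) = 1 + 1 − 2·0.45 = 2 − 0.9 = 1.1.
Under uncorrelated errors the observed covariances equal the true-score covariances, so only the own-variance terms attenuate.
True-score variance = [0.71 + 0.76] − 0.9 = 1.47 − 0.9 = 0.57.
Reliability = 0.57 / 1.1 = 0.518.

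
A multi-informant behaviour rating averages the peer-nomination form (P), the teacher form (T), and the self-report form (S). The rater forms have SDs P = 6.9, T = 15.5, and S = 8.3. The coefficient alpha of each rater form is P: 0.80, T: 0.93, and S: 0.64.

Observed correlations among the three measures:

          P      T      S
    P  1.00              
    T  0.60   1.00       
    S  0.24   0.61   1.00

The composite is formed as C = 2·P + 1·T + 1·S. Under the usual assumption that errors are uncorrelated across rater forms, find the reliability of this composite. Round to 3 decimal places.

Var(C) = 2²·6.9² + 15.5² + 8.3² + 2·[2·6.9·15.5·0.60 + 2·6.9·8.3·0.24 + 15.5·8.3·0.61] = 499.58 + 468.612 = 968.192.
With uncorrelated errors the cross-covariances are all true-score covariance, so they carry over unchanged; only the diagonal terms shrink to ρᵢσᵢ².
True-score variance = [2²·6.9²·0.80 + 15.5²·0.93 + 8.3²·0.64] + 468.612 = 419.874 + 468.612 = 888.486.
Reliability = 888.486 / 968.192 = 0.918.

0.918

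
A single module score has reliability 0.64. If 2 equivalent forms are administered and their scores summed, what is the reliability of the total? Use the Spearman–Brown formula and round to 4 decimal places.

0.7805

ρ_k = kρ / (1 + (k−1)ρ) = 2·0.64 / (1 + 1·0.64) = 1.280 / 1.640 = 0.7805.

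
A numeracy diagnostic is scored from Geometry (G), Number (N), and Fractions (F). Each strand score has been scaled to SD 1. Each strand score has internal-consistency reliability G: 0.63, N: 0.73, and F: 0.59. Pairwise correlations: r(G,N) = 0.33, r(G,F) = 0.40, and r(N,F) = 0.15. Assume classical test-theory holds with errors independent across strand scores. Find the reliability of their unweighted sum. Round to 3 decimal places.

0.779

Var(G+N+F) = 3 + 2·[0.33 + 0.40 + 0.15] = 3 + 1.76 = 4.76.
With uncorrelated errors the cross-covariances are all true-score covariance, so they carry over unchanged; only the diagonal terms shrink to ρᵢσᵢ².
True-score variance = [0.63 + 0.73 + 0.59] + 1.76 = 1.95 + 1.76 = 3.71.
Reliability = 3.71 / 4.76 = 0.779.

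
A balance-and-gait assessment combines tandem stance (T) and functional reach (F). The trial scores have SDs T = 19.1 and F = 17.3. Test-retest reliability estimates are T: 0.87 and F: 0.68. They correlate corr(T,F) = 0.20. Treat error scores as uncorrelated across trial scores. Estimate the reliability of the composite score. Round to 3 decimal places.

0.820

Var(T+F) = 19.1² + 17.3² + 2·[19.1·17.3·0.20] = 664.1 + 132.172 = 796.272.
Because errors are independent across components, Cov(Tᵢ,Tⱼ) = Cov(Xᵢ,Xⱼ); the off-diagonal part of the true-score variance is the same as above.
True-score variance = [19.1²·0.87 + 17.3²·0.68] + 132.172 = 520.902 + 132.172 = 653.074.
Reliability = 653.074 / 796.272 = 0.820.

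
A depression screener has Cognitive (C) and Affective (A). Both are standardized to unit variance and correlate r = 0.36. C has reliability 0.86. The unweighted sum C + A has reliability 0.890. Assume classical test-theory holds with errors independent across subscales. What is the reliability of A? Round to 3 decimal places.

0.841

Var(C+A) = 2 + 2·0.36 = 2.720.
True-score variance = ρ_C + ρ_A + 2·0.36, so 0.890 = (0.86 + ρ_A + 0.72) / 2.720.
ρ_A = 0.890·2.720 − 0.86 − 0.72 = 0.841.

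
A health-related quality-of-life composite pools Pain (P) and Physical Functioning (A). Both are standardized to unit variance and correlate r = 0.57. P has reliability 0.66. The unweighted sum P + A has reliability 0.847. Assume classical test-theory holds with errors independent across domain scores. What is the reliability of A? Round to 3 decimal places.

0.860

Var(P+A) = 2 + 2·0.57 = 3.140.
True-score variance = ρ_P + ρ_A + 2·0.57, so 0.847 = (0.66 + ρ_A + 1.14) / 3.140.
ρ_A = 0.847·3.140 − 0.66 − 1.14 = 0.860.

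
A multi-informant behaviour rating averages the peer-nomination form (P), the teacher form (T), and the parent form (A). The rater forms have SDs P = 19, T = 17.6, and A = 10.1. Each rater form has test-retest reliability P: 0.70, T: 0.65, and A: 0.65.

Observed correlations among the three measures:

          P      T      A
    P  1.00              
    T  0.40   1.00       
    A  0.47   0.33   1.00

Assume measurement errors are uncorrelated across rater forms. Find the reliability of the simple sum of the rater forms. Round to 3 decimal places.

Var(P+T+A) = 19² + 17.6² + 10.1² + 2·[19·17.6·0.40 + 19·10.1·0.47 + 17.6·10.1·0.33] = 772.77 + 565.228 = 1338.
Because errors are independent across components, Cov(Tᵢ,Tⱼ) = Cov(Xᵢ,Xⱼ); the off-diagonal part of the true-score variance is the same as above.
True-score variance = [19²·0.70 + 17.6²·0.65 + 10.1²·0.65] + 565.228 = 520.351 + 565.228 = 1085.58.
Reliability = 1085.58 / 1338 = 0.811.

0.811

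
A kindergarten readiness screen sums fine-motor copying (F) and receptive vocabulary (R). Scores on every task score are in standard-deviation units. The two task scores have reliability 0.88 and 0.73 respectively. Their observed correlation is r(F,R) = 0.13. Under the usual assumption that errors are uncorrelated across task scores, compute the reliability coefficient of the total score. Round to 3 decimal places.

0.827

Var(F+R) = 2 + 2·[0.13] = 2 + 0.26 = 2.26.
With uncorrelated errors the cross-covariances are all true-score covariance, so they carry over unchanged; only the diagonal terms shrink to ρᵢσᵢ².
True-score variance = [0.88 + 0.73] + 0.26 = 1.61 + 0.26 = 1.87.
Reliability = 1.87 / 2.26 = 0.827.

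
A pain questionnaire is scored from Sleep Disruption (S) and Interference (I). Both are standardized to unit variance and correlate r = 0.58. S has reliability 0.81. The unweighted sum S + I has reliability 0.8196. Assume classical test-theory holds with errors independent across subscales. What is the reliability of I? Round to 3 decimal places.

Var(S+I) = 2 + 2·0.58 = 3.160.
True-score variance = ρ_S + ρ_I + 2·0.58, so 0.8196 = (0.81 + ρ_I + 1.16) / 3.160.
ρ_I = 0.8196·3.160 − 0.81 − 1.16 = 0.620.

0.620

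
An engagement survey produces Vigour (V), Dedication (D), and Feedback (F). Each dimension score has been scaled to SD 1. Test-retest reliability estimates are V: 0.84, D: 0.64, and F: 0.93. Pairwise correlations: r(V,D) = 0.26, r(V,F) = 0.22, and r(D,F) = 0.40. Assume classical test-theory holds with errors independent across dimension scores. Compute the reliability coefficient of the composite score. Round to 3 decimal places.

Var(V+D+F) = 3 + 2·[0.26 + 0.22 + 0.40] = 3 + 1.76 = 4.76.
With uncorrelated errors the cross-covariances are all true-score covariance, so they carry over unchanged; only the diagonal terms shrink to ρᵢσᵢ².
True-score variance = [0.84 + 0.64 + 0.93] + 1.76 = 2.41 + 1.76 = 4.17.
Reliability = 4.17 / 4.76 = 0.876.

0.876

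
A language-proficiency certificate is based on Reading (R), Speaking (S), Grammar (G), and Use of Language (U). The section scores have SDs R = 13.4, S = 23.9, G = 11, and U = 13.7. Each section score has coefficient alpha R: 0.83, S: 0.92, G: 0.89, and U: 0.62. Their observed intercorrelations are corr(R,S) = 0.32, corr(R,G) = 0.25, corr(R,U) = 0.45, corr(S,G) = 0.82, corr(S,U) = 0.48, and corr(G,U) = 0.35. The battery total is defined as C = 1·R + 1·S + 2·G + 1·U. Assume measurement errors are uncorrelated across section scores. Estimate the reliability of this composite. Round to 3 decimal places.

Var(C) = 13.4² + 23.9² + 2²·11² + 13.7² + 2·[13.4·23.9·0.32 + 2·13.4·11·0.25 + 13.4·13.7·0.45 + 2·23.9·11·0.82 + 23.9·13.7·0.48 + 2·11·13.7·0.35] = 1422.46 + 1905.21 = 3327.67.
With uncorrelated errors the cross-covariances are all true-score covariance, so they carry over unchanged; only the diagonal terms shrink to ρᵢσᵢ².
True-score variance = [13.4²·0.83 + 23.9²·0.92 + 2²·11²·0.89 + 13.7²·0.62] + 1905.21 = 1221.68 + 1905.21 = 3126.89.
Reliability = 3126.89 / 3327.67 = 0.940.

0.940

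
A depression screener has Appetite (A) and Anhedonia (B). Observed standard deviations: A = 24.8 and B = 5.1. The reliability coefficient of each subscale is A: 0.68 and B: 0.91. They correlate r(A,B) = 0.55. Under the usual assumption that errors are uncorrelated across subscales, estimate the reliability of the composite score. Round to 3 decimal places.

Var(A+B) = 24.8² + 5.1² + 2·[24.8·5.1·0.55] = 641.05 + 139.128 = 780.178.
Because errors are independent across components, Cov(Tᵢ,Tⱼ) = Cov(Xᵢ,Xⱼ); the off-diagonal part of the true-score variance is the same as above.
True-score variance = [24.8²·0.68 + 5.1²·0.91] + 139.128 = 441.896 + 139.128 = 581.024.
Reliability = 581.024 / 780.178 = 0.745.

0.745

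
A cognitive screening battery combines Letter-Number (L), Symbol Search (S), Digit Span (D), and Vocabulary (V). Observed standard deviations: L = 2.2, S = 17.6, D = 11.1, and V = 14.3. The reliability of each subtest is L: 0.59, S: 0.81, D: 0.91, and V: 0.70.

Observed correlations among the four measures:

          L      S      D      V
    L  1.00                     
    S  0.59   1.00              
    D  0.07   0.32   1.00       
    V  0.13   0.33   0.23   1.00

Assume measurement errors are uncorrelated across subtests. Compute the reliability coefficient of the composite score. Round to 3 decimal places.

Var(L+S+D+V) = 2.2² + 17.6² + 11.1² + 14.3² + 2·[2.2·17.6·0.59 + 2.2·11.1·0.07 + 2.2·14.3·0.13 + 17.6·11.1·0.32 + 17.6·14.3·0.33 + 11.1·14.3·0.23] = 642.3 + 421.443 = 1063.74.
With uncorrelated errors the cross-covariances are all true-score covariance, so they carry over unchanged; only the diagonal terms shrink to ρᵢσᵢ².
True-score variance = [2.2²·0.59 + 17.6²·0.81 + 11.1²·0.91 + 14.3²·0.70] + 421.443 = 509.025 + 421.443 = 930.468.
Reliability = 930.468 / 1063.74 = 0.875.

0.875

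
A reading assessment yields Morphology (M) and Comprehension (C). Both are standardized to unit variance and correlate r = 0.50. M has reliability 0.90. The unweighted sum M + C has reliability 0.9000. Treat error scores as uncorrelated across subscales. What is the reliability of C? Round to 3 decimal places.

0.800

Var(M+C) = 2 + 2·0.50 = 3.000.
True-score variance = ρ_M + ρ_C + 2·0.50, so 0.9000 = (0.90 + ρ_C + 1.00) / 3.000.
ρ_C = 0.9000·3.000 − 0.90 − 1.00 = 0.800.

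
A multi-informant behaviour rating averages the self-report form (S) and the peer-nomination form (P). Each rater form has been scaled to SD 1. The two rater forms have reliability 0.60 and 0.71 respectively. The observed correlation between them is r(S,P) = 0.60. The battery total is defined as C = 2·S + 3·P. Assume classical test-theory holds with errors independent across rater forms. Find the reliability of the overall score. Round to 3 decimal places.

0.792

Var(C) = 2² + 3² + 2·[6·0.60] = 13 + 7.2 = 20.2.
With uncorrelated errors the cross-covariances are all true-score covariance, so they carry over unchanged; only the diagonal terms shrink to ρᵢσᵢ².
True-score variance = [2²·0.60 + 3²·0.71] + 7.2 = 8.79 + 7.2 = 15.99.
Reliability = 15.99 / 20.2 = 0.792.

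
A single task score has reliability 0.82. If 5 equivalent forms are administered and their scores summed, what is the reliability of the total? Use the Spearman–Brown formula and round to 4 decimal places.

ρ_k = kρ / (1 + (k−1)ρ) = 5·0.82 / (1 + 4·0.82) = 4.100 / 4.280 = 0.9579.

0.9579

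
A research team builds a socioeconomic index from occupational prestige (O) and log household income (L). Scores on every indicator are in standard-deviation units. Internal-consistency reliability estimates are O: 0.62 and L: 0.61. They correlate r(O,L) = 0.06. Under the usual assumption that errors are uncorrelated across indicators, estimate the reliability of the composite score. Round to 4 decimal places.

Var(O+L) = 2 + 2·[0.06] = 2 + 0.12 = 2.12.
Under uncorrelated errors the observed covariances equal the true-score covariances, so only the own-variance terms attenuate.
True-score variance = [0.62 + 0.61] + 0.12 = 1.23 + 0.12 = 1.35.
Reliability = 1.35 / 2.12 = 0.6368.

0.6368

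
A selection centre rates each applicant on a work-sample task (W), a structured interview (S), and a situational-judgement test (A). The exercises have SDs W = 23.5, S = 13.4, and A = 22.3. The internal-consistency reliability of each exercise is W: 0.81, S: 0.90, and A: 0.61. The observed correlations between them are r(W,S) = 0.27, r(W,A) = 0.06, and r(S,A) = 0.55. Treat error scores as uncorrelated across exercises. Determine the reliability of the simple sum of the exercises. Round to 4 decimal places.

0.8231

Var(W+S+A) = 23.5² + 13.4² + 22.3² + 2·[23.5·13.4·0.27 + 23.5·22.3·0.06 + 13.4·22.3·0.55] = 1229.1 + 561.634 = 1790.73.
With uncorrelated errors the cross-covariances are all true-score covariance, so they carry over unchanged; only the diagonal terms shrink to ρᵢσᵢ².
True-score variance = [23.5²·0.81 + 13.4²·0.90 + 22.3²·0.61] + 561.634 = 912.273 + 561.634 = 1473.91.
Reliability = 1473.91 / 1790.73 = 0.8231.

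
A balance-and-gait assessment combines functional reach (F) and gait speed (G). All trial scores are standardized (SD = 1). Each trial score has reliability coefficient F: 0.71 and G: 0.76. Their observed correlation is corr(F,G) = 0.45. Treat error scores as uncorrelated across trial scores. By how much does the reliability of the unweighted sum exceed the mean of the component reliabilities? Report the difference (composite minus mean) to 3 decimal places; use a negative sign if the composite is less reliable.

0.082

Var(sum) = 2 + 0.9 = 2.9; true-score variance = 1.47 + 0.9 = 2.37; composite reliability = 0.8172.
Mean component reliability = 0.7350.
Difference = 0.8172 − 0.7350 = 0.082.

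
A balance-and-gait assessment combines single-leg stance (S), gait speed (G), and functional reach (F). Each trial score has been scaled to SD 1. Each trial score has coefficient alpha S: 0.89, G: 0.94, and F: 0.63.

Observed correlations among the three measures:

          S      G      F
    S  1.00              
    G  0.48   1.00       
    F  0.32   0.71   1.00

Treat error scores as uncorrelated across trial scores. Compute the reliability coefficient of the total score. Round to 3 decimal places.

Var(S+G+F) = 3 + 2·[0.48 + 0.32 + 0.71] = 3 + 3.02 = 6.02.
Under uncorrelated errors the observed covariances equal the true-score covariances, so only the own-variance terms attenuate.
True-score variance = [0.89 + 0.94 + 0.63] + 3.02 = 2.46 + 3.02 = 5.48.
Reliability = 5.48 / 6.02 = 0.910.

0.910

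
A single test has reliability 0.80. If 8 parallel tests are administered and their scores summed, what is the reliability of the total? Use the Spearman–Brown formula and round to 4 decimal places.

ρ_k = kρ / (1 + (k−1)ρ) = 8·0.80 / (1 + 7·0.80) = 6.400 / 6.600 = 0.9697.

0.9697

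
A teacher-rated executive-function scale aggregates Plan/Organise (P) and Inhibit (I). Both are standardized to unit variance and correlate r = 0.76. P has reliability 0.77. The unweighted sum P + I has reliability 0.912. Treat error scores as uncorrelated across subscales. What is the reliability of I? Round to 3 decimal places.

Var(P+I) = 2 + 2·0.76 = 3.520.
True-score variance = ρ_P + ρ_I + 2·0.76, so 0.912 = (0.77 + ρ_I + 1.52) / 3.520.
ρ_I = 0.912·3.520 − 0.77 − 1.52 = 0.920.

0.920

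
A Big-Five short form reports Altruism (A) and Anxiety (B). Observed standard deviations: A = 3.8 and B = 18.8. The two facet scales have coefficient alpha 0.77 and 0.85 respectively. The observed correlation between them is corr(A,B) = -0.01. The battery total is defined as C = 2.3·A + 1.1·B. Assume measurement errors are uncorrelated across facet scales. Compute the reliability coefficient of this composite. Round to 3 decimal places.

0.837

Var(C) = 2.3²·3.8² + 1.1²·18.8² + 2·[2.53·3.8·18.8·(-0.01)] = 504.05 − 3.61486 = 500.435.
Under uncorrelated errors the observed covariances equal the true-score covariances, so only the own-variance terms attenuate.
True-score variance = [2.3²·3.8²·0.77 + 1.1²·18.8²·0.85] − 3.61486 = 422.331 − 3.61486 = 418.717.
Reliability = 418.717 / 500.435 = 0.837.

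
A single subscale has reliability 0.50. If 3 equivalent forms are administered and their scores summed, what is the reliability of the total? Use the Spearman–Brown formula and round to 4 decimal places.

0.7500

ρ_k = kρ / (1 + (k−1)ρ) = 3·0.50 / (1 + 2·0.50) = 1.500 / 2.000 = 0.7500.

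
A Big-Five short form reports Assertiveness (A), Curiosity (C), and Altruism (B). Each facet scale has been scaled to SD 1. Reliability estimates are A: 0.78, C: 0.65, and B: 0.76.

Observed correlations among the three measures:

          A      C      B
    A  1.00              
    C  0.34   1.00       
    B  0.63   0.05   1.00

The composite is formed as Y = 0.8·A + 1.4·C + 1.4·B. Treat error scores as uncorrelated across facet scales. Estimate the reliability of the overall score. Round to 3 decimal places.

0.813

Var(Y) = 0.8² + 1.4² + 1.4² + 2·[1.12·0.34 + 1.12·0.63 + 1.96·0.05] = 4.56 + 2.3688 = 6.9288.
Under uncorrelated errors the observed covariances equal the true-score covariances, so only the own-variance terms attenuate.
True-score variance = [0.8²·0.78 + 1.4²·0.65 + 1.4²·0.76] + 2.3688 = 3.2628 + 2.3688 = 5.6316.
Reliability = 5.6316 / 6.9288 = 0.813.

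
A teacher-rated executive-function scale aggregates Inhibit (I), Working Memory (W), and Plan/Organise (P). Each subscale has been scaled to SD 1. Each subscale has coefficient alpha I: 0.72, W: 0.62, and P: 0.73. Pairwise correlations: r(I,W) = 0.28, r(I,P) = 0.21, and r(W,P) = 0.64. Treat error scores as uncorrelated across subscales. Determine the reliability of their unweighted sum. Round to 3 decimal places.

0.823

Var(I+W+P) = 3 + 2·[0.28 + 0.21 + 0.64] = 3 + 2.26 = 5.26.
With uncorrelated errors the cross-covariances are all true-score covariance, so they carry over unchanged; only the diagonal terms shrink to ρᵢσᵢ².
True-score variance = [0.72 + 0.62 + 0.73] + 2.26 = 2.07 + 2.26 = 4.33.
Reliability = 4.33 / 5.26 = 0.823.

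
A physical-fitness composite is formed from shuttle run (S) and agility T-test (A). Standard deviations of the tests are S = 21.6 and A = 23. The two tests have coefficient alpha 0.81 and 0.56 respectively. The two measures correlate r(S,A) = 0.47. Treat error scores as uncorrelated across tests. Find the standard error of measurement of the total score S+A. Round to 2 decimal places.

Var(total) = 995.56 + 466.992 = 1462.55.
True-score variance = 674.154 + 466.992 = 1141.15, so reliability = 0.7802.
Error variance = 1462.55 − 1141.15 = 321.406; SEM = √321.406 = 17.93.

17.93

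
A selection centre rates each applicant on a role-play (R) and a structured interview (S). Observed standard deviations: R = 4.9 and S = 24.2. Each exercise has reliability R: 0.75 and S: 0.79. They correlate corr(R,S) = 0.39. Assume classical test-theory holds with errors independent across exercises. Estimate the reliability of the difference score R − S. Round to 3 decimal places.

0.751

Var(R−S) = 4.9² + 24.2² − 2·4.9·24.2·0.39 = 609.65 − 92.4924 = 517.158.
Under uncorrelated errors the observed covariances equal the true-score covariances, so only the own-variance terms attenuate.
True-score variance = [4.9²·0.75 + 24.2²·0.79] − 92.4924 = 480.663 − 92.4924 = 388.171.
Reliability = 388.171 / 517.158 = 0.751.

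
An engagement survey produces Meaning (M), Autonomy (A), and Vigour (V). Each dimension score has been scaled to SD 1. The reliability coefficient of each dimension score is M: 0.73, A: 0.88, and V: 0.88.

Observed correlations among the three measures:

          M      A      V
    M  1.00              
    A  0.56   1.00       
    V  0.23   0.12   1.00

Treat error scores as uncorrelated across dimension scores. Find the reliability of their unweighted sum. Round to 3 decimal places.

Var(M+A+V) = 3 + 2·[0.56 + 0.23 + 0.12] = 3 + 1.82 = 4.82.
Because errors are independent across components, Cov(Tᵢ,Tⱼ) = Cov(Xᵢ,Xⱼ); the off-diagonal part of the true-score variance is the same as above.
True-score variance = [0.73 + 0.88 + 0.88] + 1.82 = 2.49 + 1.82 = 4.31.
Reliability = 4.31 / 4.82 = 0.894.

0.894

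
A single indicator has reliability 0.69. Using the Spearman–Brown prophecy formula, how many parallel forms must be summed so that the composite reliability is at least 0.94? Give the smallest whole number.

k ≥ ρ*(1−ρ₁)/(ρ₁(1−ρ*)) = 0.94·0.31 / (0.69·0.06) = 7.039.
Smallest integer k = 8.

8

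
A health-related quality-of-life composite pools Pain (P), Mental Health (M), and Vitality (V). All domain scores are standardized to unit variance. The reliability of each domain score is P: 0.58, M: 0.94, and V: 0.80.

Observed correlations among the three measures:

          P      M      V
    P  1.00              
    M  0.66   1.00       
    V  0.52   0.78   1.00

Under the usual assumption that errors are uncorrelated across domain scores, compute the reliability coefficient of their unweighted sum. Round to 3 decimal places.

Var(P+M+V) = 3 + 2·[0.66 + 0.52 + 0.78] = 3 + 3.92 = 6.92.
Under uncorrelated errors the observed covariances equal the true-score covariances, so only the own-variance terms attenuate.
True-score variance = [0.58 + 0.94 + 0.80] + 3.92 = 2.32 + 3.92 = 6.24.
Reliability = 6.24 / 6.92 = 0.902.

0.902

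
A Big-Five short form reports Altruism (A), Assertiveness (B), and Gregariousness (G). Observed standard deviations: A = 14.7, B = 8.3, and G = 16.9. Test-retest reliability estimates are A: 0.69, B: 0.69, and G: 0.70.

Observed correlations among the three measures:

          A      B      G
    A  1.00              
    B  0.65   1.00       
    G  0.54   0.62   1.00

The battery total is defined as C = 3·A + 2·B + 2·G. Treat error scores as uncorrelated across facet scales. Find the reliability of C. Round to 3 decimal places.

0.844

Var(C) = 3²·14.7² + 2²·8.3² + 2²·16.9² + 2·[6·14.7·8.3·0.65 + 6·14.7·16.9·0.54 + 4·8.3·16.9·0.62] = 3362.81 + 3257.24 = 6620.05.
With uncorrelated errors the cross-covariances are all true-score covariance, so they carry over unchanged; only the diagonal terms shrink to ρᵢσᵢ².
True-score variance = [3²·14.7²·0.69 + 2²·8.3²·0.69 + 2²·16.9²·0.70] + 3257.24 = 2331.76 + 3257.24 = 5589.01.
Reliability = 5589.01 / 6620.05 = 0.844.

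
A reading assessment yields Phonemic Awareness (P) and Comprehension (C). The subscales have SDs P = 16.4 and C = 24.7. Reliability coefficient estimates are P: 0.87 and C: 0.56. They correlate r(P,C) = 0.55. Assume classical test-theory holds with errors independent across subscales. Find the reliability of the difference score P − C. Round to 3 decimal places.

Var(P−C) = 16.4² + 24.7² − 2·16.4·24.7·0.55 = 879.05 − 445.588 = 433.462.
Because errors are independent across components, Cov(Tᵢ,Tⱼ) = Cov(Xᵢ,Xⱼ); the off-diagonal part of the true-score variance is the same as above.
True-score variance = [16.4²·0.87 + 24.7²·0.56] − 445.588 = 575.646 − 445.588 = 130.058.
Reliability = 130.058 / 433.462 = 0.300.

0.300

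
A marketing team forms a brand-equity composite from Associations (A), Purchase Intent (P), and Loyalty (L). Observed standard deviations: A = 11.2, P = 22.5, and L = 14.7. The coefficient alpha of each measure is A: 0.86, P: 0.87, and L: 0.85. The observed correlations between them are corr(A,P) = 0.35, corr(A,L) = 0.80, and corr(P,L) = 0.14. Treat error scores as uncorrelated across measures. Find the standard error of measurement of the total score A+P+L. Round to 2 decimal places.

10.76

Var(total) = 847.78 + 532.434 = 1380.21.
True-score variance = 731.992 + 532.434 = 1264.43, so reliability = 0.9161.
Error variance = 1380.21 − 1264.43 = 115.788; SEM = √115.788 = 10.76.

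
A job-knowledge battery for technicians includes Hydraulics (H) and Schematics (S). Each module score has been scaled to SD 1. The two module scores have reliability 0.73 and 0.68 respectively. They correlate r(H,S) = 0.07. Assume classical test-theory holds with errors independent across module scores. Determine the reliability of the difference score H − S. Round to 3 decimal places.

0.683

Var(H−S) = 1 + 1 − 2·0.07 = 2 − 0.14 = 1.86.
Because errors are independent across components, Cov(Tᵢ,Tⱼ) = Cov(Xᵢ,Xⱼ); the off-diagonal part of the true-score variance is the same as above.
True-score variance = [0.73 + 0.68] − 0.14 = 1.41 − 0.14 = 1.27.
Reliability = 1.27 / 1.86 = 0.683.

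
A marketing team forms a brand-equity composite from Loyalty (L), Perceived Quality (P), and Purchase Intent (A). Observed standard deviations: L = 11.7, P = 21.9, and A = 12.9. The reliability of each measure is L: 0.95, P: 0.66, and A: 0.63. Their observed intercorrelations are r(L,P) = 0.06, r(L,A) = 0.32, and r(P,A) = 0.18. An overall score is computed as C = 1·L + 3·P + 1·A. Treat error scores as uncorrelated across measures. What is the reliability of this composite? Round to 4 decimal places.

0.6996

Var(C) = 11.7² + 3²·21.9² + 12.9² + 2·[3·11.7·21.9·0.06 + 11.7·12.9·0.32 + 3·21.9·12.9·0.18] = 4619.79 + 493.949 = 5113.74.
Because errors are independent across components, Cov(Tᵢ,Tⱼ) = Cov(Xᵢ,Xⱼ); the off-diagonal part of the true-score variance is the same as above.
True-score variance = [11.7²·0.95 + 3²·21.9²·0.66 + 12.9²·0.63] + 493.949 = 3083.77 + 493.949 = 3577.72.
Reliability = 3577.72 / 5113.74 = 0.6996.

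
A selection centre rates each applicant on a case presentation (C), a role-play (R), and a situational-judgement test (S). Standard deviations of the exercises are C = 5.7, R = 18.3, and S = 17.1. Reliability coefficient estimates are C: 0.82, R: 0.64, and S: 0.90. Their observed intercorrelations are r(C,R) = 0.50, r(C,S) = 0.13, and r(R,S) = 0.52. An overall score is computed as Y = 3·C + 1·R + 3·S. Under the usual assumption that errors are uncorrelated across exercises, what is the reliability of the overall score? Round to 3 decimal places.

0.909

Var(Y) = 3²·5.7² + 18.3² + 3²·17.1² + 2·[3·5.7·18.3·0.50 + 9·5.7·17.1·0.13 + 3·18.3·17.1·0.52] = 3258.99 + 1517.35 = 4776.34.
Under uncorrelated errors the observed covariances equal the true-score covariances, so only the own-variance terms attenuate.
True-score variance = [3²·5.7²·0.82 + 18.3²·0.64 + 3²·17.1²·0.90] + 1517.35 = 2822.63 + 1517.35 = 4339.98.
Reliability = 4339.98 / 4776.34 = 0.909.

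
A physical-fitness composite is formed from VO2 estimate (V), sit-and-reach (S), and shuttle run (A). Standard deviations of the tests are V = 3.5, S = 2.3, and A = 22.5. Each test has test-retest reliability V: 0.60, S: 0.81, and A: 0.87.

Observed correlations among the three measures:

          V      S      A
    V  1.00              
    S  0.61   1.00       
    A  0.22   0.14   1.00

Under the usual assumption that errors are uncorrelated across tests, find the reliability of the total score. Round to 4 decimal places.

Var(V+S+A) = 3.5² + 2.3² + 22.5² + 2·[3.5·2.3·0.61 + 3.5·22.5·0.22 + 2.3·22.5·0.14] = 523.79 + 58.961 = 582.751.
Under uncorrelated errors the observed covariances equal the true-score covariances, so only the own-variance terms attenuate.
True-score variance = [3.5²·0.60 + 2.3²·0.81 + 22.5²·0.87] + 58.961 = 452.072 + 58.961 = 511.033.
Reliability = 511.033 / 582.751 = 0.8769.

0.8769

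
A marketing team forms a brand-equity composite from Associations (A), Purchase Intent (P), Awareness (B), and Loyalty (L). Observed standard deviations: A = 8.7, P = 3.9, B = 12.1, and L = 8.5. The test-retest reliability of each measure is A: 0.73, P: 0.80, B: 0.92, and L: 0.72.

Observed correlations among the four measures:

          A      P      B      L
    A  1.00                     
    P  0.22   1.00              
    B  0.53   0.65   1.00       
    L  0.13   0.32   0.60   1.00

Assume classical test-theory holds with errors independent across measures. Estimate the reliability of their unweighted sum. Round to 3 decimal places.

0.916

Var(A+P+B+L) = 8.7² + 3.9² + 12.1² + 8.5² + 2·[8.7·3.9·0.22 + 8.7·12.1·0.53 + 8.7·8.5·0.13 + 3.9·12.1·0.65 + 3.9·8.5·0.32 + 12.1·8.5·0.60] = 309.56 + 351.725 = 661.285.
Because errors are independent across components, Cov(Tᵢ,Tⱼ) = Cov(Xᵢ,Xⱼ); the off-diagonal part of the true-score variance is the same as above.
True-score variance = [8.7²·0.73 + 3.9²·0.80 + 12.1²·0.92 + 8.5²·0.72] + 351.725 = 254.139 + 351.725 = 605.864.
Reliability = 605.864 / 661.285 = 0.916.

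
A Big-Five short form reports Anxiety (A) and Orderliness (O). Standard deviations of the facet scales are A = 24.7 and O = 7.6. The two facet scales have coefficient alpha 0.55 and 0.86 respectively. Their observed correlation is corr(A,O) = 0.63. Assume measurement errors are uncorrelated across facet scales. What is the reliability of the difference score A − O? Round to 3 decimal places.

Var(A−O) = 24.7² + 7.6² − 2·24.7·7.6·0.63 = 667.85 − 236.527 = 431.323.
Under uncorrelated errors the observed covariances equal the true-score covariances, so only the own-variance terms attenuate.
True-score variance = [24.7²·0.55 + 7.6²·0.86] − 236.527 = 385.223 − 236.527 = 148.696.
Reliability = 148.696 / 431.323 = 0.345.

0.345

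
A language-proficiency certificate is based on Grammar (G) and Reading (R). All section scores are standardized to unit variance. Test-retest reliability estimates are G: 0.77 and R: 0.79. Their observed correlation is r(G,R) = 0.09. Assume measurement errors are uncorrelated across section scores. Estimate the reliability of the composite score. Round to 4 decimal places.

Var(G+R) = 2 + 2·[0.09] = 2 + 0.18 = 2.18.
Because errors are independent across components, Cov(Tᵢ,Tⱼ) = Cov(Xᵢ,Xⱼ); the off-diagonal part of the true-score variance is the same as above.
True-score variance = [0.77 + 0.79] + 0.18 = 1.56 + 0.18 = 1.74.
Reliability = 1.74 / 2.18 = 0.7982.

0.7982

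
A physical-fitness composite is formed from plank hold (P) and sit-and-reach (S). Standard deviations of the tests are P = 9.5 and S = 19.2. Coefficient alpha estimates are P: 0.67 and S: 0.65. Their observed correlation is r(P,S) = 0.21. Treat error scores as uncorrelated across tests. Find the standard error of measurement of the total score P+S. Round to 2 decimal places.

Var(total) = 458.89 + 76.608 = 535.498.
True-score variance = 300.083 + 76.608 = 376.691, so reliability = 0.7034.
Error variance = 535.498 − 376.691 = 158.807; SEM = √158.807 = 12.60.

12.60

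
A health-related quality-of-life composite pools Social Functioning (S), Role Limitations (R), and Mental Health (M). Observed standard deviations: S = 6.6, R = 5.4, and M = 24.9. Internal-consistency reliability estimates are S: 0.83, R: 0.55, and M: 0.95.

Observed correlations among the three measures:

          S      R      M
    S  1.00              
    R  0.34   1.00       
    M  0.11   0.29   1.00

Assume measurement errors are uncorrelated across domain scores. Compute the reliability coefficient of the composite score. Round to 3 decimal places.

Var(S+R+M) = 6.6² + 5.4² + 24.9² + 2·[6.6·5.4·0.34 + 6.6·24.9·0.11 + 5.4·24.9·0.29] = 692.73 + 138.377 = 831.107.
Because errors are independent across components, Cov(Tᵢ,Tⱼ) = Cov(Xᵢ,Xⱼ); the off-diagonal part of the true-score variance is the same as above.
True-score variance = [6.6²·0.83 + 5.4²·0.55 + 24.9²·0.95] + 138.377 = 641.202 + 138.377 = 779.579.
Reliability = 779.579 / 831.107 = 0.938.

0.938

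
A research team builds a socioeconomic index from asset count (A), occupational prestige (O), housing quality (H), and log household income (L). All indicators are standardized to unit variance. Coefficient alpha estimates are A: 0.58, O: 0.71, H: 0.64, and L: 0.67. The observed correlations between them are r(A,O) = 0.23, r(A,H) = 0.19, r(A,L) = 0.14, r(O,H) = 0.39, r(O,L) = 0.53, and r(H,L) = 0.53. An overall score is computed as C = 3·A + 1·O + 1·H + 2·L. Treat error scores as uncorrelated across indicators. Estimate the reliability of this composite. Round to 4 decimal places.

0.7626

Var(C) = 3² + 1 + 1 + 2² + 2·[3·0.23 + 3·0.19 + 6·0.14 + 0.39 + 2·0.53 + 2·0.53] = 15 + 9.22 = 24.22.
Because errors are independent across components, Cov(Tᵢ,Tⱼ) = Cov(Xᵢ,Xⱼ); the off-diagonal part of the true-score variance is the same as above.
True-score variance = [3²·0.58 + 0.71 + 0.64 + 2²·0.67] + 9.22 = 9.25 + 9.22 = 18.47.
Reliability = 18.47 / 24.22 = 0.7626.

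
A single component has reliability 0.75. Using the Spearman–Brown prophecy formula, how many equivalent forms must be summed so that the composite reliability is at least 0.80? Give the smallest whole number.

k ≥ ρ*(1−ρ₁)/(ρ₁(1−ρ*)) = 0.80·0.25 / (0.75·0.20) = 1.333.
Smallest integer k = 2.

2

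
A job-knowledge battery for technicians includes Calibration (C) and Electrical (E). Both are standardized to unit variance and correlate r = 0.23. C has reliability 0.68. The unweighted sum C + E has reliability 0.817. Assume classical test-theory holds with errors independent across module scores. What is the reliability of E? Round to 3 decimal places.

Var(C+E) = 2 + 2·0.23 = 2.460.
True-score variance = ρ_C + ρ_E + 2·0.23, so 0.817 = (0.68 + ρ_E + 0.46) / 2.460.
ρ_E = 0.817·2.460 − 0.68 − 0.46 = 0.870.

0.870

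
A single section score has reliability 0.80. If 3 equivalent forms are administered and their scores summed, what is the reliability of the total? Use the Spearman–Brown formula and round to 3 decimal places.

0.923

ρ_k = kρ / (1 + (k−1)ρ) = 3·0.80 / (1 + 2·0.80) = 2.400 / 2.600 = 0.923.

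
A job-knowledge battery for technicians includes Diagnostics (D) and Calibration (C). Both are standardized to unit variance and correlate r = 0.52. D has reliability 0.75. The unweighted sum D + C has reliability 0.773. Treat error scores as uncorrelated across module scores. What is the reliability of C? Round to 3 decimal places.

Var(D+C) = 2 + 2·0.52 = 3.040.
True-score variance = ρ_D + ρ_C + 2·0.52, so 0.773 = (0.75 + ρ_C + 1.04) / 3.040.
ρ_C = 0.773·3.040 − 0.75 − 1.04 = 0.560.

0.560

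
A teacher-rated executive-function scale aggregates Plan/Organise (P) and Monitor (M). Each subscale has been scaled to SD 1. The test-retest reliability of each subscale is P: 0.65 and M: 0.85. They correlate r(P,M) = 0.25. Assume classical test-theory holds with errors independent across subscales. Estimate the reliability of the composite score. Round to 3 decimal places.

0.800

Var(P+M) = 2 + 2·[0.25] = 2 + 0.5 = 2.5.
Under uncorrelated errors the observed covariances equal the true-score covariances, so only the own-variance terms attenuate.
True-score variance = [0.65 + 0.85] + 0.5 = 1.5 + 0.5 = 2.
Reliability = 2 / 2.5 = 0.800.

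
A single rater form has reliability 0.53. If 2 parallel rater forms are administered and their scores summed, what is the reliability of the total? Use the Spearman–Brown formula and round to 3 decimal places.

ρ_k = kρ / (1 + (k−1)ρ) = 2·0.53 / (1 + 1·0.53) = 1.060 / 1.530 = 0.693.

0.693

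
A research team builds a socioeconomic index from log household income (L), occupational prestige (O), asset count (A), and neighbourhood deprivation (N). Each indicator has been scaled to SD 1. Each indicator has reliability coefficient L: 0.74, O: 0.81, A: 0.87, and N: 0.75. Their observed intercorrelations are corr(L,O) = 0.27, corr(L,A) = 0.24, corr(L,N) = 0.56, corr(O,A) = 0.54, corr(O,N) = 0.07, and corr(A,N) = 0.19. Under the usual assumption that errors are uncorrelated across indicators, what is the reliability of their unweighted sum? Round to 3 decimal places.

0.893

Var(L+O+A+N) = 4 + 2·[0.27 + 0.24 + 0.56 + 0.54 + 0.07 + 0.19] = 4 + 3.74 = 7.74.
Because errors are independent across components, Cov(Tᵢ,Tⱼ) = Cov(Xᵢ,Xⱼ); the off-diagonal part of the true-score variance is the same as above.
True-score variance = [0.74 + 0.81 + 0.87 + 0.75] + 3.74 = 3.17 + 3.74 = 6.91.
Reliability = 6.91 / 7.74 = 0.893.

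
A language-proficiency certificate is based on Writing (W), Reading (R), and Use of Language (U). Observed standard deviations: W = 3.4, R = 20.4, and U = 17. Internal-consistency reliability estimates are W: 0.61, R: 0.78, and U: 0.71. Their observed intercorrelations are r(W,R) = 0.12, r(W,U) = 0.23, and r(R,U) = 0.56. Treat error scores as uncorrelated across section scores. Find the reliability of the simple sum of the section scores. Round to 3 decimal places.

0.843

Var(W+R+U) = 3.4² + 20.4² + 17² + 2·[3.4·20.4·0.12 + 3.4·17·0.23 + 20.4·17·0.56] = 716.72 + 431.65 = 1148.37.
With uncorrelated errors the cross-covariances are all true-score covariance, so they carry over unchanged; only the diagonal terms shrink to ρᵢσᵢ².
True-score variance = [3.4²·0.61 + 20.4²·0.78 + 17²·0.71] + 431.65 = 536.846 + 431.65 = 968.497.
Reliability = 968.497 / 1148.37 = 0.843.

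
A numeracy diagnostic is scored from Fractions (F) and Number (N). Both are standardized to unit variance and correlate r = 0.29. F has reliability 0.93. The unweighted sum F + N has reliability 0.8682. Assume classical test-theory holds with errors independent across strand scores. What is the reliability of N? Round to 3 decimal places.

Var(F+N) = 2 + 2·0.29 = 2.580.
True-score variance = ρ_F + ρ_N + 2·0.29, so 0.8682 = (0.93 + ρ_N + 0.58) / 2.580.
ρ_N = 0.8682·2.580 − 0.93 − 0.58 = 0.730.

0.730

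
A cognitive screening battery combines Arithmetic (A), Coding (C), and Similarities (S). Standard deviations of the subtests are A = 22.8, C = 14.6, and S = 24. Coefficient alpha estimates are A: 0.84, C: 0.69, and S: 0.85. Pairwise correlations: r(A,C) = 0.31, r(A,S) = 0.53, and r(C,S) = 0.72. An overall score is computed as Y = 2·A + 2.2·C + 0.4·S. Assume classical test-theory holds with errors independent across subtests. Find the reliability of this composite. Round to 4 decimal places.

Var(Y) = 2²·22.8² + 2.2²·14.6² + 0.4²·24² + 2·[4.4·22.8·14.6·0.31 + 0.8·22.8·24·0.53 + 0.88·14.6·24·0.72] = 3203.21 + 1816.15 = 5019.36.
Under uncorrelated errors the observed covariances equal the true-score covariances, so only the own-variance terms attenuate.
True-score variance = [2²·22.8²·0.84 + 2.2²·14.6²·0.69 + 0.4²·24²·0.85] + 1816.15 = 2536.87 + 1816.15 = 4353.02.
Reliability = 4353.02 / 5019.36 = 0.8672.

0.8672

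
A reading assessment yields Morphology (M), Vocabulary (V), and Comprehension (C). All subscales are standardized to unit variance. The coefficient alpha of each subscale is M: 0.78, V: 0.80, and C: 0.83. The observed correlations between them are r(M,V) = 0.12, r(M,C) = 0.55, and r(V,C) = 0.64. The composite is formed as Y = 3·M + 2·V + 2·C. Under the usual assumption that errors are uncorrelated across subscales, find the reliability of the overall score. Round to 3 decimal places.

0.885

Var(Y) = 3² + 2² + 2² + 2·[6·0.12 + 6·0.55 + 4·0.64] = 17 + 13.16 = 30.16.
Because errors are independent across components, Cov(Tᵢ,Tⱼ) = Cov(Xᵢ,Xⱼ); the off-diagonal part of the true-score variance is the same as above.
True-score variance = [3²·0.78 + 2²·0.80 + 2²·0.83] + 13.16 = 13.54 + 13.16 = 26.7.
Reliability = 26.7 / 30.16 = 0.885.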